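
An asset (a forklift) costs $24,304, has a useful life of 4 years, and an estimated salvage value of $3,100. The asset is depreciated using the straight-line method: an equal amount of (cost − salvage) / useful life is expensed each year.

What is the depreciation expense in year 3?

$5,301

Depreciable base = $24,304 − $3,100 = $21,204.
Annual expense = $21,204 / 4 = $5,301.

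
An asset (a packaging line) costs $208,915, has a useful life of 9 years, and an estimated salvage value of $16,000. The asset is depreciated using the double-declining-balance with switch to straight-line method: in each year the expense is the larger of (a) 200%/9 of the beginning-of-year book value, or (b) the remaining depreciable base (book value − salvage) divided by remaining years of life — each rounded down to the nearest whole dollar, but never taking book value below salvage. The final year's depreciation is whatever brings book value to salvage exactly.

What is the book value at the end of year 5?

Depreciable base = $208,915 − $16,000 = $192,915.
Year 1: DB = ⌊$208,915 × 200%/9⌋ = $46,425; SL = ⌊$192,915/9⌋ = $21,435 → take DB $46,425. Book value $162,490.
Year 2: DB = ⌊$162,490 × 200%/9⌋ = $36,108; SL = ⌊$146,490/8⌋ = $18,311 → take DB $36,108. Book value $126,382.
Year 3: DB = ⌊$126,382 × 200%/9⌋ = $28,084; SL = ⌊$110,382/7⌋ = $15,768 → take DB $28,084. Book value $98,298.
Year 4: DB = ⌊$98,298 × 200%/9⌋ = $21,844; SL = ⌊$82,298/6⌋ = $13,716 → take DB $21,844. Book value $76,454.
Year 5: DB = ⌊$76,454 × 200%/9⌋ = $16,989; SL = ⌊$60,454/5⌋ = $12,090 → take DB $16,989. Book value $59,465.

$59,465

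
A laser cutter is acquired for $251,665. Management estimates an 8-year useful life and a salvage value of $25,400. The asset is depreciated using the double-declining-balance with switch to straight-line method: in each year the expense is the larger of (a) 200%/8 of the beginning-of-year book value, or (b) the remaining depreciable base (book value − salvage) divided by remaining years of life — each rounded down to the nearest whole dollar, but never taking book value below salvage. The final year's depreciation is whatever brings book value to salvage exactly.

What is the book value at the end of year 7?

$33,594

Depreciable base = $251,665 − $25,400 = $226,265.
Year 1: DB = ⌊$251,665 × 200%/8⌋ = $62,916; SL = ⌊$226,265/8⌋ = $28,283 → take DB $62,916. Book value $188,749.
Year 2: DB = ⌊$188,749 × 200%/8⌋ = $47,187; SL = ⌊$163,349/7⌋ = $23,335 → take DB $47,187. Book value $141,562.
Year 3: DB = ⌊$141,562 × 200%/8⌋ = $35,390; SL = ⌊$116,162/6⌋ = $19,360 → take DB $35,390. Book value $106,172.
Year 4: DB = ⌊$106,172 × 200%/8⌋ = $26,543; SL = ⌊$80,772/5⌋ = $16,154 → take DB $26,543. Book value $79,629.
Year 5: DB = ⌊$79,629 × 200%/8⌋ = $19,907; SL = ⌊$54,229/4⌋ = $13,557 → take DB $19,907. Book value $59,722.
Year 6: DB = ⌊$59,722 × 200%/8⌋ = $14,930; SL = ⌊$34,322/3⌋ = $11,440 → take DB $14,930. Book value $44,792.
Year 7: DB = ⌊$44,792 × 200%/8⌋ = $11,198; SL = ⌊$19,392/2⌋ = $9,696 → take DB $11,198. Book value $33,594.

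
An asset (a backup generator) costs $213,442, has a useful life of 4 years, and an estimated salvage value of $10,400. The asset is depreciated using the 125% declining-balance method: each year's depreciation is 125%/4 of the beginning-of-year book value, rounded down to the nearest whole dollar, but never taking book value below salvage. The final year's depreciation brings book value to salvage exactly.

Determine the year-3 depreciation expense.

Depreciable base = $213,442 − $10,400 = $203,042.
Year 1: ⌊$213,442 × 125%/4⌋ = $66,700. Book value $146,742.
Year 2: ⌊$146,742 × 125%/4⌋ = $45,856. Book value $100,886.
Year 3: ⌊$100,886 × 125%/4⌋ = $31,526. Book value $69,360.

$31,526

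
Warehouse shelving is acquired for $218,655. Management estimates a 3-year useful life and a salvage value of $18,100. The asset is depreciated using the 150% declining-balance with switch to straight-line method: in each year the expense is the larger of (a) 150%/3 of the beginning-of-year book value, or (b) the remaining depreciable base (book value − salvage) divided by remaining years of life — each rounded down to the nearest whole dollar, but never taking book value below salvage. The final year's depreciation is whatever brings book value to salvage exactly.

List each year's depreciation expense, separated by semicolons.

$109,327; $54,664; $36,564

Depreciable base = $218,655 − $18,100 = $200,555.
Year 1: DB = ⌊$218,655 × 150%/3⌋ = $109,327; SL = ⌊$200,555/3⌋ = $66,851 → take DB $109,327. Book value $109,328.
Year 2: DB = ⌊$109,328 × 150%/3⌋ = $54,664; SL = ⌊$91,228/2⌋ = $45,614 → take DB $54,664. Book value $54,664.
Year 3 (final): $54,664 − $18,100 = $36,564. Book value $18,100.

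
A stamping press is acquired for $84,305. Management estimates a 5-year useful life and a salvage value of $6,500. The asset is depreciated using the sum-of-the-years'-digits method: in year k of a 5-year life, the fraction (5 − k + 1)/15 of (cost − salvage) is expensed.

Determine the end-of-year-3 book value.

Depreciable base = $84,305 − $6,500 = $77,805.
Sum of the years' digits = 5+4+3+2+1 = 15.
Year 1: $77,805 × 5/15 = $25,935. Book value $58,370.
Year 2: $77,805 × 4/15 = $20,748. Book value $37,622.
Year 3: $77,805 × 3/15 = $15,561. Book value $22,061.

$22,061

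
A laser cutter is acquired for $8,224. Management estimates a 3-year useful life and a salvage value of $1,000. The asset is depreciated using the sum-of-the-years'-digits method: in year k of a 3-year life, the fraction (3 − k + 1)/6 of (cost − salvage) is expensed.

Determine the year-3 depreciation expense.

$1,204

Depreciable base = $8,224 − $1,000 = $7,224.
Sum of the years' digits = 3+2+1 = 6.
Year 1: $7,224 × 3/6 = $3,612. Book value $4,612.
Year 2: $7,224 × 2/6 = $2,408. Book value $2,204.
Year 3: $7,224 × 1/6 = $1,204. Book value $1,000.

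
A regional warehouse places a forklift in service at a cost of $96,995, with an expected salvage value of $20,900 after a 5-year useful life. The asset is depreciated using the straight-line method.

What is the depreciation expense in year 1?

$15,219

Depreciable base = $96,995 − $20,900 = $76,095.
Annual expense = $76,095 / 5 = $15,219.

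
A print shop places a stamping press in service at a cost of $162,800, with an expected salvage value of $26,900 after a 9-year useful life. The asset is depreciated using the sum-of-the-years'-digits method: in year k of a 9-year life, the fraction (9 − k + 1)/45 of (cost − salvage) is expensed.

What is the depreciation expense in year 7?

$9,060

Depreciable base = $162,800 − $26,900 = $135,900.
Sum of the years' digits = 9+8+7+6+5+4+3+2+1 = 45.
Year 1: $135,900 × 9/45 = $27,180. Book value $135,620.
Year 2: $135,900 × 8/45 = $24,160. Book value $111,460.
Year 3: $135,900 × 7/45 = $21,140. Book value $90,320.
Year 4: $135,900 × 6/45 = $18,120. Book value $72,200.
Year 5: $135,900 × 5/45 = $15,100. Book value $57,100.
Year 6: $135,900 × 4/45 = $12,080. Book value $45,020.
Year 7: $135,900 × 3/45 = $9,060. Book value $35,960.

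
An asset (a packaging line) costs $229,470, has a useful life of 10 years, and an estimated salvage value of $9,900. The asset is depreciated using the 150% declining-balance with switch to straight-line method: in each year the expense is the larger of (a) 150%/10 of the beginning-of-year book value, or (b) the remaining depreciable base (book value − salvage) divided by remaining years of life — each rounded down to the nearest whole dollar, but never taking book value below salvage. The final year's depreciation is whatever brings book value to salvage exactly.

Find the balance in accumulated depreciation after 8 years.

Depreciable base = $229,470 − $9,900 = $219,570.
Year 1: DB = ⌊$229,470 × 150%/10⌋ = $34,420; SL = ⌊$219,570/10⌋ = $21,957 → take DB $34,420. Book value $195,050.
Year 2: DB = ⌊$195,050 × 150%/10⌋ = $29,257; SL = ⌊$185,150/9⌋ = $20,572 → take DB $29,257. Book value $165,793.
Year 3: DB = ⌊$165,793 × 150%/10⌋ = $24,868; SL = ⌊$155,893/8⌋ = $19,486 → take DB $24,868. Book value $140,925.
Year 4: DB = ⌊$140,925 × 150%/10⌋ = $21,138; SL = ⌊$131,025/7⌋ = $18,717 → take DB $21,138. Book value $119,787.
Year 5: DB = ⌊$119,787 × 150%/10⌋ = $17,968; SL = ⌊$109,887/6⌋ = $18,314 → take SL $18,314. Book value $101,473.
Year 6: DB = ⌊$101,473 × 150%/10⌋ = $15,220; SL = ⌊$91,573/5⌋ = $18,314 → take SL $18,314. Book value $83,159.
Year 7: DB = ⌊$83,159 × 150%/10⌋ = $12,473; SL = ⌊$73,259/4⌋ = $18,314 → take SL $18,314. Book value $64,845.
Year 8: DB = ⌊$64,845 × 150%/10⌋ = $9,726; SL = ⌊$54,945/3⌋ = $18,315 → take SL $18,315. Book value $46,530.
Accumulated through year 8 = $229,470 − $46,530 = $182,940.

$182,940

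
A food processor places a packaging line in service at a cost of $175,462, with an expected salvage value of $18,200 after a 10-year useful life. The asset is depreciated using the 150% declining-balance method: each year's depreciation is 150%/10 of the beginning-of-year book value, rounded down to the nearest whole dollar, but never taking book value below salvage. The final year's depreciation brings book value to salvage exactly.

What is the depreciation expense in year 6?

$11,678

Depreciable base = $175,462 − $18,200 = $157,262.
Year 1: ⌊$175,462 × 150%/10⌋ = $26,319. Book value $149,143.
Year 2: ⌊$149,143 × 150%/10⌋ = $22,371. Book value $126,772.
Year 3: ⌊$126,772 × 150%/10⌋ = $19,015. Book value $107,757.
Year 4: ⌊$107,757 × 150%/10⌋ = $16,163. Book value $91,594.
Year 5: ⌊$91,594 × 150%/10⌋ = $13,739. Book value $77,855.
Year 6: ⌊$77,855 × 150%/10⌋ = $11,678. Book value $66,177.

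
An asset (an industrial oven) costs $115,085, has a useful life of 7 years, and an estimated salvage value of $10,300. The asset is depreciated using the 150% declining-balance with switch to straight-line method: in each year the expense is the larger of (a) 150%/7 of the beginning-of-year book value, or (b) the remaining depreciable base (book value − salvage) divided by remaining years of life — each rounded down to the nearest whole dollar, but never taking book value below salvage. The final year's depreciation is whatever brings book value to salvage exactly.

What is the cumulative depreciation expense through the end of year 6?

Depreciable base = $115,085 − $10,300 = $104,785.
Year 1: DB = ⌊$115,085 × 150%/7⌋ = $24,661; SL = ⌊$104,785/7⌋ = $14,969 → take DB $24,661. Book value $90,424.
Year 2: DB = ⌊$90,424 × 150%/7⌋ = $19,376; SL = ⌊$80,124/6⌋ = $13,354 → take DB $19,376. Book value $71,048.
Year 3: DB = ⌊$71,048 × 150%/7⌋ = $15,224; SL = ⌊$60,748/5⌋ = $12,149 → take DB $15,224. Book value $55,824.
Year 4: DB = ⌊$55,824 × 150%/7⌋ = $11,962; SL = ⌊$45,524/4⌋ = $11,381 → take DB $11,962. Book value $43,862.
Year 5: DB = ⌊$43,862 × 150%/7⌋ = $9,399; SL = ⌊$33,562/3⌋ = $11,187 → take SL $11,187. Book value $32,675.
Year 6: DB = ⌊$32,675 × 150%/7⌋ = $7,001; SL = ⌊$22,375/2⌋ = $11,187 → take SL $11,187. Book value $21,488.
Accumulated through year 6 = $115,085 − $21,488 = $93,597.

$93,597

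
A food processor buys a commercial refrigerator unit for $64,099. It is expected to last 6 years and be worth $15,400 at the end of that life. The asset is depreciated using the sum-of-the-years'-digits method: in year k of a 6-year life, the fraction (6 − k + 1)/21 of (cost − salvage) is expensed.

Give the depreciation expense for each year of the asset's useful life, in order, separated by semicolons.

Depreciable base = $64,099 − $15,400 = $48,699.
Sum of the years' digits = 6+5+4+3+2+1 = 21.
Year 1: $48,699 × 6/21 = $13,914. Book value $50,185.
Year 2: $48,699 × 5/21 = $11,595. Book value $38,590.
Year 3: $48,699 × 4/21 = $9,276. Book value $29,314.
Year 4: $48,699 × 3/21 = $6,957. Book value $22,357.
Year 5: $48,699 × 2/21 = $4,638. Book value $17,719.
Year 6: $48,699 × 1/21 = $2,319. Book value $15,400.

$13,914; $11,595; $9,276; $6,957; $4,638; $2,319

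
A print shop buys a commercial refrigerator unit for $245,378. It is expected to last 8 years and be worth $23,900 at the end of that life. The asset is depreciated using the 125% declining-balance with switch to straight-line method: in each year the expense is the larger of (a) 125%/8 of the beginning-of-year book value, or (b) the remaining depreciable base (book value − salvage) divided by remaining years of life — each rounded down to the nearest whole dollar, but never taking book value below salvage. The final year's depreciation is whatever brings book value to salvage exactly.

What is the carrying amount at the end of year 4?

Depreciable base = $245,378 − $23,900 = $221,478.
Year 1: DB = ⌊$245,378 × 125%/8⌋ = $38,340; SL = ⌊$221,478/8⌋ = $27,684 → take DB $38,340. Book value $207,038.
Year 2: DB = ⌊$207,038 × 125%/8⌋ = $32,349; SL = ⌊$183,138/7⌋ = $26,162 → take DB $32,349. Book value $174,689.
Year 3: DB = ⌊$174,689 × 125%/8⌋ = $27,295; SL = ⌊$150,789/6⌋ = $25,131 → take DB $27,295. Book value $147,394.
Year 4: DB = ⌊$147,394 × 125%/8⌋ = $23,030; SL = ⌊$123,494/5⌋ = $24,698 → take SL $24,698. Book value $122,696.

$122,696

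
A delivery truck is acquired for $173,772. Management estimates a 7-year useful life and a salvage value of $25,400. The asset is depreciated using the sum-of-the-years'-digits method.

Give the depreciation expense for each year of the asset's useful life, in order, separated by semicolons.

Depreciable base = $173,772 − $25,400 = $148,372.
Sum of the years' digits = 7+6+5+4+3+2+1 = 28.
Year 1: $148,372 × 7/28 = $37,093. Book value $136,679.
Year 2: $148,372 × 6/28 = $31,794. Book value $104,885.
Year 3: $148,372 × 5/28 = $26,495. Book value $78,390.
Year 4: $148,372 × 4/28 = $21,196. Book value $57,194.
Year 5: $148,372 × 3/28 = $15,897. Book value $41,297.
Year 6: $148,372 × 2/28 = $10,598. Book value $30,699.
Year 7: $148,372 × 1/28 = $5,299. Book value $25,400.

$37,093; $31,794; $26,495; $21,196; $15,897; $10,598; $5,299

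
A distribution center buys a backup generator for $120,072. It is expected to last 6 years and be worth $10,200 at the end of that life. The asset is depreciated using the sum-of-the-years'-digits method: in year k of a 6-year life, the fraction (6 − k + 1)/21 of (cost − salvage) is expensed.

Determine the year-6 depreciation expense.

Depreciable base = $120,072 − $10,200 = $109,872.
Sum of the years' digits = 6+5+4+3+2+1 = 21.
Year 1: $109,872 × 6/21 = $31,392. Book value $88,680.
Year 2: $109,872 × 5/21 = $26,160. Book value $62,520.
Year 3: $109,872 × 4/21 = $20,928. Book value $41,592.
Year 4: $109,872 × 3/21 = $15,696. Book value $25,896.
Year 5: $109,872 × 2/21 = $10,464. Book value $15,432.
Year 6: $109,872 × 1/21 = $5,232. Book value $10,200.

$5,232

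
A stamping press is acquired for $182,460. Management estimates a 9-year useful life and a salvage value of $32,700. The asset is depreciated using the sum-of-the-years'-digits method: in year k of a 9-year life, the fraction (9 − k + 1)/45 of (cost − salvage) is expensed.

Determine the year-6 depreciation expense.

Depreciable base = $182,460 − $32,700 = $149,760.
Sum of the years' digits = 9+8+7+6+5+4+3+2+1 = 45.
Year 1: $149,760 × 9/45 = $29,952. Book value $152,508.
Year 2: $149,760 × 8/45 = $26,624. Book value $125,884.
Year 3: $149,760 × 7/45 = $23,296. Book value $102,588.
Year 4: $149,760 × 6/45 = $19,968. Book value $82,620.
Year 5: $149,760 × 5/45 = $16,640. Book value $65,980.
Year 6: $149,760 × 4/45 = $13,312. Book value $52,668.

$13,312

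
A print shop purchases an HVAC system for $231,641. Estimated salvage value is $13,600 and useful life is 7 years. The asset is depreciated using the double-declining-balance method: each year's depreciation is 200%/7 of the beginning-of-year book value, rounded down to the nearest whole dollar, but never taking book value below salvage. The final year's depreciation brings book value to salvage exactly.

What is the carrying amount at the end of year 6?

$30,765

Depreciable base = $231,641 − $13,600 = $218,041.
Year 1: ⌊$231,641 × 200%/7⌋ = $66,183. Book value $165,458.
Year 2: ⌊$165,458 × 200%/7⌋ = $47,273. Book value $118,185.
Year 3: ⌊$118,185 × 200%/7⌋ = $33,767. Book value $84,418.
Year 4: ⌊$84,418 × 200%/7⌋ = $24,119. Book value $60,299.
Year 5: ⌊$60,299 × 200%/7⌋ = $17,228. Book value $43,071.
Year 6: ⌊$43,071 × 200%/7⌋ = $12,306. Book value $30,765.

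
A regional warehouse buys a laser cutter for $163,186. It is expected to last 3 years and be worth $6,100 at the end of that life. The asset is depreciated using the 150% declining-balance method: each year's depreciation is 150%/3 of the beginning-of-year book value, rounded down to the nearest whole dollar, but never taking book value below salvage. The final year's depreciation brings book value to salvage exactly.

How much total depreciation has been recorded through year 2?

$122,389

Depreciable base = $163,186 − $6,100 = $157,086.
Year 1: ⌊$163,186 × 150%/3⌋ = $81,593. Book value $81,593.
Year 2: ⌊$81,593 × 150%/3⌋ = $40,796. Book value $40,797.
Accumulated through year 2 = $163,186 − $40,797 = $122,389.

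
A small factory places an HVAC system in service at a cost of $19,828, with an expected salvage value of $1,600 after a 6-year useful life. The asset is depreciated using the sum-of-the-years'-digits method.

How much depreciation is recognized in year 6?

Depreciable base = $19,828 − $1,600 = $18,228.
Sum of the years' digits = 6+5+4+3+2+1 = 21.
Year 1: $18,228 × 6/21 = $5,208. Book value $14,620.
Year 2: $18,228 × 5/21 = $4,340. Book value $10,280.
Year 3: $18,228 × 4/21 = $3,472. Book value $6,808.
Year 4: $18,228 × 3/21 = $2,604. Book value $4,204.
Year 5: $18,228 × 2/21 = $1,736. Book value $2,468.
Year 6: $18,228 × 1/21 = $868. Book value $1,600.

$868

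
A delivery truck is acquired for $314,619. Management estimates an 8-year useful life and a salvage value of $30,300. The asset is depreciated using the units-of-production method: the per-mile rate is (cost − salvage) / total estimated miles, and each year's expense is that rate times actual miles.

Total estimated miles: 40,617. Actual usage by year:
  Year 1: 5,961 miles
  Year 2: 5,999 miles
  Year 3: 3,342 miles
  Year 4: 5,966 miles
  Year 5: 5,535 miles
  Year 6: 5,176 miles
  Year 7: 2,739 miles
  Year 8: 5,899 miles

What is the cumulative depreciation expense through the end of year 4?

$148,876

Depreciable base = $314,619 − $30,300 = $284,319.
Rate = $284,319 / 40,617 miles = $7 per mile.
Year 1: 5,961 × $7 = $41,727. Book value $272,892.
Year 2: 5,999 × $7 = $41,993. Book value $230,899.
Year 3: 3,342 × $7 = $23,394. Book value $207,505.
Year 4: 5,966 × $7 = $41,762. Book value $165,743.
Accumulated through year 4 = $314,619 − $165,743 = $148,876.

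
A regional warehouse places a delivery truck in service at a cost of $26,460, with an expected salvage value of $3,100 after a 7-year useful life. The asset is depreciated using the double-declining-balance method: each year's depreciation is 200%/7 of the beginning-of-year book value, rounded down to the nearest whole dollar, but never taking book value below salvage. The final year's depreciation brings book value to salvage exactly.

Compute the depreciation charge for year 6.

$1,405

Depreciable base = $26,460 − $3,100 = $23,360.
Year 1: ⌊$26,460 × 200%/7⌋ = $7,560. Book value $18,900.
Year 2: ⌊$18,900 × 200%/7⌋ = $5,400. Book value $13,500.
Year 3: ⌊$13,500 × 200%/7⌋ = $3,857. Book value $9,643.
Year 4: ⌊$9,643 × 200%/7⌋ = $2,755. Book value $6,888.
Year 5: ⌊$6,888 × 200%/7⌋ = $1,968. Book value $4,920.
Year 6: ⌊$4,920 × 200%/7⌋ = $1,405. Book value $3,515.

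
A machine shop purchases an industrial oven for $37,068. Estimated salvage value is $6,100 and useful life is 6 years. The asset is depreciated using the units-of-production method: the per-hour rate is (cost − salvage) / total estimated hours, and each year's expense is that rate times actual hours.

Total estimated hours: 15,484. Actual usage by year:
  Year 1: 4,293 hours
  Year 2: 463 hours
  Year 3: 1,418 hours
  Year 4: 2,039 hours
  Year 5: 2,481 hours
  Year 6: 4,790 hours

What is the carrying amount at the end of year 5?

$15,680

Depreciable base = $37,068 − $6,100 = $30,968.
Rate = $30,968 / 15,484 hours = $2 per hour.
Year 1: 4,293 × $2 = $8,586. Book value $28,482.
Year 2: 463 × $2 = $926. Book value $27,556.
Year 3: 1,418 × $2 = $2,836. Book value $24,720.
Year 4: 2,039 × $2 = $4,078. Book value $20,642.
Year 5: 2,481 × $2 = $4,962. Book value $15,680.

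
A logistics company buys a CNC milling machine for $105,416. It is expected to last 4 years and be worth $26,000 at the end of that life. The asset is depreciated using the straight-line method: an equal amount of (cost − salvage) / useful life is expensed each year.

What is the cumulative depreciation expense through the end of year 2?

Depreciable base = $105,416 − $26,000 = $79,416.
Annual expense = $79,416 / 4 = $19,854.
End of year 1: book value $85,562.
End of year 2: book value $65,708.
Accumulated through year 2 = $105,416 − $65,708 = $39,708.

$39,708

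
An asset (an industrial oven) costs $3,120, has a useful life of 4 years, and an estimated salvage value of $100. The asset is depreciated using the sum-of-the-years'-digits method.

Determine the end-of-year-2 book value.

$1,006

Depreciable base = $3,120 − $100 = $3,020.
Sum of the years' digits = 4+3+2+1 = 10.
Year 1: $3,020 × 4/10 = $1,208. Book value $1,912.
Year 2: $3,020 × 3/10 = $906. Book value $1,006.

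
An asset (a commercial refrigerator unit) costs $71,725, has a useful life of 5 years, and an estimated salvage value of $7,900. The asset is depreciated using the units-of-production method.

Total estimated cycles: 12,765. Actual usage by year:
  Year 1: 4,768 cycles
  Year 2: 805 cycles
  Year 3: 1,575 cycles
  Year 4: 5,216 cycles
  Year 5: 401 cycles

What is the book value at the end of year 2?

Depreciable base = $71,725 − $7,900 = $63,825.
Rate = $63,825 / 12,765 cycles = $5 per cycle.
Year 1: 4,768 × $5 = $23,840. Book value $47,885.
Year 2: 805 × $5 = $4,025. Book value $43,860.

$43,860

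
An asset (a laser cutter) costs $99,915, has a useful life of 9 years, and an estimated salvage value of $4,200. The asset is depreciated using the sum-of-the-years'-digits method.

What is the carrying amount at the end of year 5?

Depreciable base = $99,915 − $4,200 = $95,715.
Sum of the years' digits = 9+8+7+6+5+4+3+2+1 = 45.
Year 1: $95,715 × 9/45 = $19,143. Book value $80,772.
Year 2: $95,715 × 8/45 = $17,016. Book value $63,756.
Year 3: $95,715 × 7/45 = $14,889. Book value $48,867.
Year 4: $95,715 × 6/45 = $12,762. Book value $36,105.
Year 5: $95,715 × 5/45 = $10,635. Book value $25,470.

$25,470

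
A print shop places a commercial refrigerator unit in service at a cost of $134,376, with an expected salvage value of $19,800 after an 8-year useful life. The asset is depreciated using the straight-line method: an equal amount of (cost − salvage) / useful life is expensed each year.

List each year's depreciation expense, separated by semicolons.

$14,322; $14,322; $14,322; $14,322; $14,322; $14,322; $14,322; $14,322

Depreciable base = $134,376 − $19,800 = $114,576.
Annual expense = $114,576 / 8 = $14,322.
End of year 1: book value $120,054.
End of year 2: book value $105,732.
End of year 3: book value $91,410.
End of year 4: book value $77,088.
End of year 5: book value $62,766.
End of year 6: book value $48,444.
End of year 7: book value $34,122.
End of year 8: book value $19,800.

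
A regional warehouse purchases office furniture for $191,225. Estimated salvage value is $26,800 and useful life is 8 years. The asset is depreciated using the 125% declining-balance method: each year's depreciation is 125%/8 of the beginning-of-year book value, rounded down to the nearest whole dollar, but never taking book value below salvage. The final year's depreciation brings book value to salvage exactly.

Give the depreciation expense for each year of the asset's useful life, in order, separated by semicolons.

$29,878; $25,210; $21,271; $17,947; $15,143; $12,777; $10,781; $31,418

Depreciable base = $191,225 − $26,800 = $164,425.
Year 1: ⌊$191,225 × 125%/8⌋ = $29,878. Book value $161,347.
Year 2: ⌊$161,347 × 125%/8⌋ = $25,210. Book value $136,137.
Year 3: ⌊$136,137 × 125%/8⌋ = $21,271. Book value $114,866.
Year 4: ⌊$114,866 × 125%/8⌋ = $17,947. Book value $96,919.
Year 5: ⌊$96,919 × 125%/8⌋ = $15,143. Book value $81,776.
Year 6: ⌊$81,776 × 125%/8⌋ = $12,777. Book value $68,999.
Year 7: ⌊$68,999 × 125%/8⌋ = $10,781. Book value $58,218.
Year 8 (final): $58,218 − $26,800 = $31,418. Book value $26,800.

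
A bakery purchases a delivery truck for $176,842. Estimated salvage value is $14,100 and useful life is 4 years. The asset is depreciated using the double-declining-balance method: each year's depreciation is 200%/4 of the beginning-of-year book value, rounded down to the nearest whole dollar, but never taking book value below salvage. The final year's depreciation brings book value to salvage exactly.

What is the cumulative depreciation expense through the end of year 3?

$154,736

Depreciable base = $176,842 − $14,100 = $162,742.
Year 1: ⌊$176,842 × 200%/4⌋ = $88,421. Book value $88,421.
Year 2: ⌊$88,421 × 200%/4⌋ = $44,210. Book value $44,211.
Year 3: ⌊$44,211 × 200%/4⌋ = $22,105. Book value $22,106.
Accumulated through year 3 = $176,842 − $22,106 = $154,736.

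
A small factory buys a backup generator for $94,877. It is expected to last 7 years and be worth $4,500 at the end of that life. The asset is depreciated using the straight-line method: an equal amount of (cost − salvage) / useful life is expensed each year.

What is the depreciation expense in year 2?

Depreciable base = $94,877 − $4,500 = $90,377.
Annual expense = $90,377 / 7 = $12,911.

$12,911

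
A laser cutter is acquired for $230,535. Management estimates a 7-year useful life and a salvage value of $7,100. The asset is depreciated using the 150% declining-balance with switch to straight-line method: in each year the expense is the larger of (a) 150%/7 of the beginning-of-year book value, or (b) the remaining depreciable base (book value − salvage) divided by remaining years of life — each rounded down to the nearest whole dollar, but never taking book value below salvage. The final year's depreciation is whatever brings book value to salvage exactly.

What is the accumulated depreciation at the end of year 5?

Depreciable base = $230,535 − $7,100 = $223,435.
Year 1: DB = ⌊$230,535 × 150%/7⌋ = $49,400; SL = ⌊$223,435/7⌋ = $31,919 → take DB $49,400. Book value $181,135.
Year 2: DB = ⌊$181,135 × 150%/7⌋ = $38,814; SL = ⌊$174,035/6⌋ = $29,005 → take DB $38,814. Book value $142,321.
Year 3: DB = ⌊$142,321 × 150%/7⌋ = $30,497; SL = ⌊$135,221/5⌋ = $27,044 → take DB $30,497. Book value $111,824.
Year 4: DB = ⌊$111,824 × 150%/7⌋ = $23,962; SL = ⌊$104,724/4⌋ = $26,181 → take SL $26,181. Book value $85,643.
Year 5: DB = ⌊$85,643 × 150%/7⌋ = $18,352; SL = ⌊$78,543/3⌋ = $26,181 → take SL $26,181. Book value $59,462.
Accumulated through year 5 = $230,535 − $59,462 = $171,073.

$171,073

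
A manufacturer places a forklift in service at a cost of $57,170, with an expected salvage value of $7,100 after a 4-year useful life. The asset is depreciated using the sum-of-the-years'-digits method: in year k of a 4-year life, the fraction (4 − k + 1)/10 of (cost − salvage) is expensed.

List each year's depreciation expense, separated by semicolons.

Depreciable base = $57,170 − $7,100 = $50,070.
Sum of the years' digits = 4+3+2+1 = 10.
Year 1: $50,070 × 4/10 = $20,028. Book value $37,142.
Year 2: $50,070 × 3/10 = $15,021. Book value $22,121.
Year 3: $50,070 × 2/10 = $10,014. Book value $12,107.
Year 4: $50,070 × 1/10 = $5,007. Book value $7,100.

$20,028; $15,021; $10,014; $5,007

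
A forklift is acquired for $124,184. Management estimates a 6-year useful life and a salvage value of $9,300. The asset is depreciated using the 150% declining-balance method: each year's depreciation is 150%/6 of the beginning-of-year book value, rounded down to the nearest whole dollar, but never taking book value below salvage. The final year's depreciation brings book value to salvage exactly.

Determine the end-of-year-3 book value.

Depreciable base = $124,184 − $9,300 = $114,884.
Year 1: ⌊$124,184 × 150%/6⌋ = $31,046. Book value $93,138.
Year 2: ⌊$93,138 × 150%/6⌋ = $23,284. Book value $69,854.
Year 3: ⌊$69,854 × 150%/6⌋ = $17,463. Book value $52,391.

$52,391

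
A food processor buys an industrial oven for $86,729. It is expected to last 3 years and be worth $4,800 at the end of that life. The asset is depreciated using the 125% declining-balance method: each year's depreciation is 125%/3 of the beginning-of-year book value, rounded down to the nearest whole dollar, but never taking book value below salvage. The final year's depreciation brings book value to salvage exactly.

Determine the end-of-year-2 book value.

Depreciable base = $86,729 − $4,800 = $81,929.
Year 1: ⌊$86,729 × 125%/3⌋ = $36,137. Book value $50,592.
Year 2: ⌊$50,592 × 125%/3⌋ = $21,080. Book value $29,512.

$29,512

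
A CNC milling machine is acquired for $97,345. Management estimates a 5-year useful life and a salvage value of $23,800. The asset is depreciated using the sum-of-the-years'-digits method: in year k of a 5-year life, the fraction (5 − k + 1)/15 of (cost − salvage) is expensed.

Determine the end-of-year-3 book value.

Depreciable base = $97,345 − $23,800 = $73,545.
Sum of the years' digits = 5+4+3+2+1 = 15.
Year 1: $73,545 × 5/15 = $24,515. Book value $72,830.
Year 2: $73,545 × 4/15 = $19,612. Book value $53,218.
Year 3: $73,545 × 3/15 = $14,709. Book value $38,509.

$38,509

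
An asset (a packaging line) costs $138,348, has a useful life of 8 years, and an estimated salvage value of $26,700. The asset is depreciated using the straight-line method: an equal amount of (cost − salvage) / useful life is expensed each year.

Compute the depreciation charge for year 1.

Depreciable base = $138,348 − $26,700 = $111,648.
Annual expense = $111,648 / 8 = $13,956.

$13,956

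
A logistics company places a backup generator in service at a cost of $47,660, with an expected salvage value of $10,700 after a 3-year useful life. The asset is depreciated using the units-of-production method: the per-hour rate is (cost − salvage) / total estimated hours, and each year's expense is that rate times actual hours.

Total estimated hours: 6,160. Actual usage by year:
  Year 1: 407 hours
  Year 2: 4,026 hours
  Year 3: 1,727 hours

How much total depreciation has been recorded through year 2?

Depreciable base = $47,660 − $10,700 = $36,960.
Rate = $36,960 / 6,160 hours = $6 per hour.
Year 1: 407 × $6 = $2,442. Book value $45,218.
Year 2: 4,026 × $6 = $24,156. Book value $21,062.
Accumulated through year 2 = $47,660 − $21,062 = $26,598.

$26,598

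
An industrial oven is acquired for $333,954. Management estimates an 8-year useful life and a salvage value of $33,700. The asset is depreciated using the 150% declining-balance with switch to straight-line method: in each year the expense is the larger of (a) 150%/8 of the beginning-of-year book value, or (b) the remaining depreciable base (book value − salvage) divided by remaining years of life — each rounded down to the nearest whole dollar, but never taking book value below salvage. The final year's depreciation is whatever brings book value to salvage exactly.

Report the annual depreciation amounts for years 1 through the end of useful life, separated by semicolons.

Depreciable base = $333,954 − $33,700 = $300,254.
Year 1: DB = ⌊$333,954 × 150%/8⌋ = $62,616; SL = ⌊$300,254/8⌋ = $37,531 → take DB $62,616. Book value $271,338.
Year 2: DB = ⌊$271,338 × 150%/8⌋ = $50,875; SL = ⌊$237,638/7⌋ = $33,948 → take DB $50,875. Book value $220,463.
Year 3: DB = ⌊$220,463 × 150%/8⌋ = $41,336; SL = ⌊$186,763/6⌋ = $31,127 → take DB $41,336. Book value $179,127.
Year 4: DB = ⌊$179,127 × 150%/8⌋ = $33,586; SL = ⌊$145,427/5⌋ = $29,085 → take DB $33,586. Book value $145,541.
Year 5: DB = ⌊$145,541 × 150%/8⌋ = $27,288; SL = ⌊$111,841/4⌋ = $27,960 → take SL $27,960. Book value $117,581.
Year 6: DB = ⌊$117,581 × 150%/8⌋ = $22,046; SL = ⌊$83,881/3⌋ = $27,960 → take SL $27,960. Book value $89,621.
Year 7: DB = ⌊$89,621 × 150%/8⌋ = $16,803; SL = ⌊$55,921/2⌋ = $27,960 → take SL $27,960. Book value $61,661.
Year 8 (final): $61,661 − $33,700 = $27,961. Book value $33,700.

$62,616; $50,875; $41,336; $33,586; $27,960; $27,960; $27,960; $27,961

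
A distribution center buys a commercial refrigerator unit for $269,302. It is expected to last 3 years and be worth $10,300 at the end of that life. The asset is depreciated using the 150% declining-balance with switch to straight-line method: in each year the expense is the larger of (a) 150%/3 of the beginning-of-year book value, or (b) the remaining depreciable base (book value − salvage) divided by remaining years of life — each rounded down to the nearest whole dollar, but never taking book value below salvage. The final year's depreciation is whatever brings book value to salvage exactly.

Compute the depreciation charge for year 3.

Depreciable base = $269,302 − $10,300 = $259,002.
Year 1: DB = ⌊$269,302 × 150%/3⌋ = $134,651; SL = ⌊$259,002/3⌋ = $86,334 → take DB $134,651. Book value $134,651.
Year 2: DB = ⌊$134,651 × 150%/3⌋ = $67,325; SL = ⌊$124,351/2⌋ = $62,175 → take DB $67,325. Book value $67,326.
Year 3 (final): $67,326 − $10,300 = $57,026. Book value $10,300.

$57,026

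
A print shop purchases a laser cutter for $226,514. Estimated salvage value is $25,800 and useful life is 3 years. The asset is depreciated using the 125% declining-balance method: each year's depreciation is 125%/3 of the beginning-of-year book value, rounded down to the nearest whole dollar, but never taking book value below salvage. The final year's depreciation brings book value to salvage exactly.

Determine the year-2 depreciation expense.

Depreciable base = $226,514 − $25,800 = $200,714.
Year 1: ⌊$226,514 × 125%/3⌋ = $94,380. Book value $132,134.
Year 2: ⌊$132,134 × 125%/3⌋ = $55,055. Book value $77,079.

$55,055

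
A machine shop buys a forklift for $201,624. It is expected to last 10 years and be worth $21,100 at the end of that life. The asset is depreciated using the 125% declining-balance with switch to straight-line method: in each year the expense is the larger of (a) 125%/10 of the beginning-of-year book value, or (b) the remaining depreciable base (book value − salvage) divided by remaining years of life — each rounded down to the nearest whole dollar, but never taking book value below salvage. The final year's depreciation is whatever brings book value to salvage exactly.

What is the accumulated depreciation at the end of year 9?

$164,342

Depreciable base = $201,624 − $21,100 = $180,524.
Year 1: DB = ⌊$201,624 × 125%/10⌋ = $25,203; SL = ⌊$180,524/10⌋ = $18,052 → take DB $25,203. Book value $176,421.
Year 2: DB = ⌊$176,421 × 125%/10⌋ = $22,052; SL = ⌊$155,321/9⌋ = $17,257 → take DB $22,052. Book value $154,369.
Year 3: DB = ⌊$154,369 × 125%/10⌋ = $19,296; SL = ⌊$133,269/8⌋ = $16,658 → take DB $19,296. Book value $135,073.
Year 4: DB = ⌊$135,073 × 125%/10⌋ = $16,884; SL = ⌊$113,973/7⌋ = $16,281 → take DB $16,884. Book value $118,189.
Year 5: DB = ⌊$118,189 × 125%/10⌋ = $14,773; SL = ⌊$97,089/6⌋ = $16,181 → take SL $16,181. Book value $102,008.
Year 6: DB = ⌊$102,008 × 125%/10⌋ = $12,751; SL = ⌊$80,908/5⌋ = $16,181 → take SL $16,181. Book value $85,827.
Year 7: DB = ⌊$85,827 × 125%/10⌋ = $10,728; SL = ⌊$64,727/4⌋ = $16,181 → take SL $16,181. Book value $69,646.
Year 8: DB = ⌊$69,646 × 125%/10⌋ = $8,705; SL = ⌊$48,546/3⌋ = $16,182 → take SL $16,182. Book value $53,464.
Year 9: DB = ⌊$53,464 × 125%/10⌋ = $6,683; SL = ⌊$32,364/2⌋ = $16,182 → take SL $16,182. Book value $37,282.
Accumulated through year 9 = $201,624 − $37,282 = $164,342.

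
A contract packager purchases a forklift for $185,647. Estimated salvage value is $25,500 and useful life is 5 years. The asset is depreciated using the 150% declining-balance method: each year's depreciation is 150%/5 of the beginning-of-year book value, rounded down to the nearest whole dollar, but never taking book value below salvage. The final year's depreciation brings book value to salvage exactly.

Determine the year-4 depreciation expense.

Depreciable base = $185,647 − $25,500 = $160,147.
Year 1: ⌊$185,647 × 150%/5⌋ = $55,694. Book value $129,953.
Year 2: ⌊$129,953 × 150%/5⌋ = $38,985. Book value $90,968.
Year 3: ⌊$90,968 × 150%/5⌋ = $27,290. Book value $63,678.
Year 4: ⌊$63,678 × 150%/5⌋ = $19,103. Book value $44,575.

$19,103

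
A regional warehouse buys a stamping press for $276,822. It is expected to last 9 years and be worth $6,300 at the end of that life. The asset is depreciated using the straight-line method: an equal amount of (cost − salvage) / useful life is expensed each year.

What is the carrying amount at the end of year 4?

Depreciable base = $276,822 − $6,300 = $270,522.
Annual expense = $270,522 / 9 = $30,058.
End of year 1: book value $246,764.
End of year 2: book value $216,706.
End of year 3: book value $186,648.
End of year 4: book value $156,590.

$156,590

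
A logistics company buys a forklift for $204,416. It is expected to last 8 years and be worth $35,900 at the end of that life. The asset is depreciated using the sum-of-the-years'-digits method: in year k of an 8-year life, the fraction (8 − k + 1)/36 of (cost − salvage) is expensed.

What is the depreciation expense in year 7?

$9,362

Depreciable base = $204,416 − $35,900 = $168,516.
Sum of the years' digits = 8+7+6+5+4+3+2+1 = 36.
Year 1: $168,516 × 8/36 = $37,448. Book value $166,968.
Year 2: $168,516 × 7/36 = $32,767. Book value $134,201.
Year 3: $168,516 × 6/36 = $28,086. Book value $106,115.
Year 4: $168,516 × 5/36 = $23,405. Book value $82,710.
Year 5: $168,516 × 4/36 = $18,724. Book value $63,986.
Year 6: $168,516 × 3/36 = $14,043. Book value $49,943.
Year 7: $168,516 × 2/36 = $9,362. Book value $40,581.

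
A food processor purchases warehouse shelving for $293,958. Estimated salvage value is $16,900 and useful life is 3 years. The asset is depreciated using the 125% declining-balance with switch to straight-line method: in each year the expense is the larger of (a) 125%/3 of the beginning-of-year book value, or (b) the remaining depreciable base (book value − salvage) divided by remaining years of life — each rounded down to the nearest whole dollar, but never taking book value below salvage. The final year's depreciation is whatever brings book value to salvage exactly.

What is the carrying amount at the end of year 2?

Depreciable base = $293,958 − $16,900 = $277,058.
Year 1: DB = ⌊$293,958 × 125%/3⌋ = $122,482; SL = ⌊$277,058/3⌋ = $92,352 → take DB $122,482. Book value $171,476.
Year 2: DB = ⌊$171,476 × 125%/3⌋ = $71,448; SL = ⌊$154,576/2⌋ = $77,288 → take SL $77,288. Book value $94,188.

$94,188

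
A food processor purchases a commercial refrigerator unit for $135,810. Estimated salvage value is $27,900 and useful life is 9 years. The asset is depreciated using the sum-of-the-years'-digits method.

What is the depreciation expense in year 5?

Depreciable base = $135,810 − $27,900 = $107,910.
Sum of the years' digits = 9+8+7+6+5+4+3+2+1 = 45.
Year 1: $107,910 × 9/45 = $21,582. Book value $114,228.
Year 2: $107,910 × 8/45 = $19,184. Book value $95,044.
Year 3: $107,910 × 7/45 = $16,786. Book value $78,258.
Year 4: $107,910 × 6/45 = $14,388. Book value $63,870.
Year 5: $107,910 × 5/45 = $11,990. Book value $51,880.

$11,990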